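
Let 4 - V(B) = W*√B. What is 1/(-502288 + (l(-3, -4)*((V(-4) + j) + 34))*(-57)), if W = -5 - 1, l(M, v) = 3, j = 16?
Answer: -255761/130829483594 + 513*I/65414741797 ≈ -1.9549e-6 + 7.8423e-9*I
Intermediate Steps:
W = -6
V(B) = 4 + 6*√B (V(B) = 4 - (-6)*√B = 4 + 6*√B)
1/(-502288 + (l(-3, -4)*((V(-4) + j) + 34))*(-57)) = 1/(-502288 + (3*(((4 + 6*√(-4)) + 16) + 34))*(-57)) = 1/(-502288 + (3*(((4 + 6*(2*I)) + 16) + 34))*(-57)) = 1/(-502288 + (3*(((4 + 12*I) + 16) + 34))*(-57)) = 1/(-502288 + (3*((20 + 12*I) + 34))*(-57)) = 1/(-502288 + (3*(54 + 12*I))*(-57)) = 1/(-502288 + (162 + 36*I)*(-57)) = 1/(-502288 + (-9234 - 2052*I)) = 1/(-511522 - 2052*I) = (-511522 + 2052*I)/261658967188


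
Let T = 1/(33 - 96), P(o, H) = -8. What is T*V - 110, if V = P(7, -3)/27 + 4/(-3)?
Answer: -187066/1701 ≈ -109.97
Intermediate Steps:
V = -44/27 (V = -8/27 + 4/(-3) = -8*1/27 + 4*(-⅓) = -8/27 - 4/3 = -44/27 ≈ -1.6296)
T = -1/63 (T = 1/(-63) = -1/63 ≈ -0.015873)
T*V - 110 = -1/63*(-44/27) - 110 = 44/1701 - 110 = -187066/1701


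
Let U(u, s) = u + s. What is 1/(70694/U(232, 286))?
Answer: 259/35347 ≈ 0.0073274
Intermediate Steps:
U(u, s) = s + u
1/(70694/U(232, 286)) = 1/(70694/(286 + 232)) = 1/(70694/518) = 1/(70694*(1/518)) = 1/(35347/259) = 259/35347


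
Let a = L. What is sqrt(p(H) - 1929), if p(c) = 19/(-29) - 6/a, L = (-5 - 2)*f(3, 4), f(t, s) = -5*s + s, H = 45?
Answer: I*sqrt(1272341882)/812 ≈ 43.928*I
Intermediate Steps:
f(t, s) = -4*s
L = 112 (L = (-5 - 2)*(-4*4) = -7*(-16) = 112)
a = 112
p(c) = -1151/1624 (p(c) = 19/(-29) - 6/112 = 19*(-1/29) - 6*1/112 = -19/29 - 3/56 = -1151/1624)
sqrt(p(H) - 1929) = sqrt(-1151/1624 - 1929) = sqrt(-3133847/1624) = I*sqrt(1272341882)/812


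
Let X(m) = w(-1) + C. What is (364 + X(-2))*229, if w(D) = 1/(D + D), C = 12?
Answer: 171979/2 ≈ 85990.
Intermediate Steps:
w(D) = 1/(2*D)
X(m) = 23/2 (X(m) = (½)/(-1) + 12 = (½)*(-1) + 12 = -½ + 12 = 23/2)
(364 + X(-2))*229 = (364 + 23/2)*229 = (751/2)*229 = 171979/2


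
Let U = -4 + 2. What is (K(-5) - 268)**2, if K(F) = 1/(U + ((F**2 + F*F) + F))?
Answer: 132779529/1849 ≈ 71812.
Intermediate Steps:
U = -2
K(F) = 1/(-2 + F + 2*F**2) (K(F) = 1/(-2 + ((F**2 + F*F) + F)) = 1/(-2 + ((F**2 + F**2) + F)) = 1/(-2 + (2*F**2 + F)) = 1/(-2 + (F + 2*F**2)) = 1/(-2 + F + 2*F**2))
(K(-5) - 268)**2 = (1/(-2 - 5 + 2*(-5)**2) - 268)**2 = (1/(-2 - 5 + 2*25) - 268)**2 = (1/(-2 - 5 + 50) - 268)**2 = (1/43 - 268)**2 = (-11523/43)**2 = 132779529/1849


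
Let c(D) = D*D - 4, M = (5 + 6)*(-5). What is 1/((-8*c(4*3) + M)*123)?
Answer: -1/144525 ≈ -6.9192e-6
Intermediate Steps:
M = -55 (M = 11*(-5) = -55)
c(D) = -4 + D**2 (c(D) = D**2 - 4 = -4 + D**2)
1/((-8*c(4*3) + M)*123) = 1/((-8*(-4 + (4*3)**2) - 55)*123) = 1/((-8*(-4 + 12**2) - 55)*123) = 1/((-8*(-4 + 144) - 55)*123) = 1/((-8*140 - 55)*123) = 1/((-1120 - 55)*123) = 1/(-1175*123) = 1/(-144525) = -1/144525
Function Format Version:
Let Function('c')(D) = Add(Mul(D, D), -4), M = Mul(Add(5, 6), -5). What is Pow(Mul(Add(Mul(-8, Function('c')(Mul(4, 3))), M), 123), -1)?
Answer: Rational(-1, 144525) ≈ -6.9192e-6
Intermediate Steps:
M = -55 (M = Mul(11, -5) = -55)
Function('c')(D) = Add(-4, Pow(D, 2)) (Function('c')(D) = Add(Pow(D, 2), -4) = Add(-4, Pow(D, 2)))
Pow(Mul(Add(Mul(-8, Function('c')(Mul(4, 3))), M), 123), -1) = Pow(Mul(Add(Mul(-8, Add(-4, Pow(Mul(4, 3), 2))), -55), 123), -1) = Pow(Mul(Add(Mul(-8, Add(-4, Pow(12, 2))), -55), 123), -1) = Pow(Mul(Add(Mul(-8, Add(-4, 144)), -55), 123), -1) = Pow(Mul(Add(Mul(-8, 140), -55), 123), -1) = Pow(Mul(Add(-1120, -55), 123), -1) = Pow(Mul(-1175, 123), -1) = Pow(-144525, -1) = Rational(-1, 144525)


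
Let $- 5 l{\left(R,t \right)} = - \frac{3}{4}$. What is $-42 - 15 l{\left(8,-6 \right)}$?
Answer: $- \frac{177}{4} \approx -44.25$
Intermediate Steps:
$l{\left(R,t \right)} = \frac{3}{20}$ ($l{\left(R,t \right)} = - \frac{\left(-3\right) \frac{1}{4}}{5} = \left(- \frac{1}{5}\right) \left(- \frac{3}{4}\right) = \frac{3}{20}$)
$-42 - 15 l{\left(8,-6 \right)} = -42 - \frac{9}{4} = - \frac{177}{4}$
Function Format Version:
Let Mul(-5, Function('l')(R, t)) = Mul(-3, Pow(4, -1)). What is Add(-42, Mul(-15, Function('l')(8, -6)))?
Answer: Rational(-177, 4) ≈ -44.250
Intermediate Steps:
Function('l')(R, t) = Rational(3, 20) (Function('l')(R, t) = Mul(Rational(-1, 5), Mul(-3, Pow(4, -1))) = Mul(Rational(-1, 5), Mul(-3, Rational(1, 4))) = Mul(Rational(-1, 5), Rational(-3, 4)) = Rational(3, 20))
Add(-42, Mul(-15, Function('l')(8, -6))) = Add(-42, Mul(-15, Rational(3, 20))) = Add(-42, Rational(-9, 4)) = Rational(-177, 4)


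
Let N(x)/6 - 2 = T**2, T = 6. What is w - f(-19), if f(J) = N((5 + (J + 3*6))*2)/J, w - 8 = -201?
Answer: -181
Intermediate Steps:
w = -193 (w = 8 - 201 = -193)
N(x) = 228 (N(x) = 12 + 6*6**2 = 12 + 6*36 = 12 + 216 = 228)
f(J) = 228/J
w - f(-19) = -193 - 228/(-19) = -193 - 228*(-1)/19 = -193 - 1*(-12) = -193 + 12 = -181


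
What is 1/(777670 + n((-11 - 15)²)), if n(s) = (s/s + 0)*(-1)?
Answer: 1/777669 ≈ 1.2859e-6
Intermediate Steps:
n(s) = -1 (n(s) = (1 + 0)*(-1) = 1*(-1) = -1)
1/(777670 + n((-11 - 15)²)) = 1/(777670 - 1) = 1/777669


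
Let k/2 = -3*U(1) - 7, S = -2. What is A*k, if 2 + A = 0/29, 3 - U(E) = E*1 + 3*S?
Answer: 124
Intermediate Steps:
U(E) = 9 - E (U(E) = 3 - (E*1 + 3*(-2)) = 3 - (E - 6) = 3 - (-6 + E) = 3 + (6 - E) = 9 - E)
A = -2 (A = -2 + 0/29 = -2 + 0*(1/29) = -2 + 0 = -2)
k = -62 (k = 2*(-3*(9 - 1*1) - 7) = 2*(-3*(9 - 1) - 7) = 2*(-3*8 - 7) = 2*(-24 - 7) = 2*(-31) = -62)
A*k = -2*(-62) = 124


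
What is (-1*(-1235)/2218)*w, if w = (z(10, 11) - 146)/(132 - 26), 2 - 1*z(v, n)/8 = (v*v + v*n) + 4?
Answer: -1137435/117554 ≈ -9.6759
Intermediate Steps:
z(v, n) = -16 - 8*v**2 - 8*n*v (z(v, n) = 16 - 8*((v*v + v*n) + 4) = 16 - 8*((v**2 + n*v) + 4) = 16 - 8*(4 + v**2 + n*v) = 16 + (-32 - 8*v**2 - 8*n*v) = -16 - 8*v**2 - 8*n*v)
w = -921/53 (w = ((-16 - 8*10**2 - 8*11*10) - 146)/(132 - 26) = ((-16 - 8*100 - 880) - 146)/106 = ((-16 - 800 - 880) - 146)*(1/106) = (-1696 - 146)*(1/106) = -1842*1/106 = -921/53 ≈ -17.377)
(-1*(-1235)/2218)*w = (-1*(-1235)/2218)*(-921/53) = (1235*(1/2218))*(-921/53) = (1235/2218)*(-921/53) = -1137435/117554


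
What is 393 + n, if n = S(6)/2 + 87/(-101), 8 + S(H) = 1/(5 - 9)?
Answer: 313515/808 ≈ 388.01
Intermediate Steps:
S(H) = -33/4 (S(H) = -8 + 1/(5 - 9) = -8 + 1/(-4) = -8 - 1/4 = -33/4)
n = -4029/808 (n = -33/4/2 + 87/(-101) = -33/4*1/2 + 87*(-1/101) = -33/8 - 87/101 = -4029/808 ≈ -4.9864)
393 + n = 393 - 4029/808 = 313515/808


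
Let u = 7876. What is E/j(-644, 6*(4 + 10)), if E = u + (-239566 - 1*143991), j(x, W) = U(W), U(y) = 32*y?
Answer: -125227/896 ≈ -139.76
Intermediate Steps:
j(x, W) = 32*W
E = -375681 (E = 7876 + (-239566 - 1*143991) = 7876 + (-239566 - 143991) = 7876 - 383557 = -375681)
E/j(-644, 6*(4 + 10)) = -375681*1/(192*(4 + 10)) = -375681/(32*(6*14)) = -375681/(32*84) = -375681/2688 = -375681*1/2688 = -125227/896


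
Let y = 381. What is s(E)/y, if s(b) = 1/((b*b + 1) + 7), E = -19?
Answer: 1/140589 ≈ 7.1129e-6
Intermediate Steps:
s(b) = 1/(8 + b²) (s(b) = 1/((b² + 1) + 7) = 1/((1 + b²) + 7) = 1/(8 + b²))
s(E)/y = 1/((8 + (-19)²)*381) = (1/381)/(8 + 361) = (1/381)/369 = (1/369)*(1/381) = 1/140589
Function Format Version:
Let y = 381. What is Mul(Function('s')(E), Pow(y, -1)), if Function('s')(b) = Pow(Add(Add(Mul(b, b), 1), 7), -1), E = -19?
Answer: Rational(1, 140589) ≈ 7.1129e-6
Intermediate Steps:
Function('s')(b) = Pow(Add(8, Pow(b, 2)), -1) (Function('s')(b) = Pow(Add(Add(Pow(b, 2), 1), 7), -1) = Pow(Add(Add(1, Pow(b, 2)), 7), -1) = Pow(Add(8, Pow(b, 2)), -1))
Mul(Function('s')(E), Pow(y, -1)) = Mul(Pow(Add(8, Pow(-19, 2)), -1), Pow(381, -1)) = Mul(Pow(Add(8, 361), -1), Rational(1, 381)) = Mul(Pow(369, -1), Rational(1, 381)) = Mul(Rational(1, 369), Rational(1, 381)) = Rational(1, 140589)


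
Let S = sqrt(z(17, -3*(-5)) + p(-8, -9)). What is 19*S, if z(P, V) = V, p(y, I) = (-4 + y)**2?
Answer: 19*sqrt(159) ≈ 239.58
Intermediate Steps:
S = sqrt(159) (S = sqrt(-3*(-5) + (-4 - 8)**2) = sqrt(15 + (-12)**2) = sqrt(15 + 144) = sqrt(159) ≈ 12.610)
19*S = 19*sqrt(159)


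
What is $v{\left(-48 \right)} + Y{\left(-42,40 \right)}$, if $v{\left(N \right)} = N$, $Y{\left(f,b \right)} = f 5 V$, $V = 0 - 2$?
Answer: $372$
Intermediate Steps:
$V = -2$ ($V = 0 - 2 = -2$)
$Y{\left(f,b \right)} = - 10 f$ ($Y{\left(f,b \right)} = f 5 \left(-2\right) = 5 f \left(-2\right) = - 10 f$)
$v{\left(-48 \right)} + Y{\left(-42,40 \right)} = -48 - -420 = -48 + 420 = 372$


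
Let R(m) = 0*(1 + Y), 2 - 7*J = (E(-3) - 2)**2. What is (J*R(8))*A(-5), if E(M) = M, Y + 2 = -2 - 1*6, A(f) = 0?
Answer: 0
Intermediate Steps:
Y = -10 (Y = -2 + (-2 - 1*6) = -2 + (-2 - 6) = -2 - 8 = -10)
J = -23/7 (J = 2/7 - (-3 - 2)**2/7 = 2/7 - 1/7*(-5)**2 = 2/7 - 1/7*25 = 2/7 - 25/7 = -23/7 ≈ -3.2857)
R(m) = 0 (R(m) = 0*(1 - 10) = 0*(-9) = 0)
(J*R(8))*A(-5) = -23/7*0*0 = 0*0 = 0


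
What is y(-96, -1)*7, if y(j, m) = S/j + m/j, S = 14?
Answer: -91/96 ≈ -0.94792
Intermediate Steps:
y(j, m) = 14/j + m/j
y(-96, -1)*7 = ((14 - 1)/(-96))*7 = -1/96*13*7 = -13/96*7 = -91/96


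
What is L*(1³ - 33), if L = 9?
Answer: -288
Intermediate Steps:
L*(1³ - 33) = 9*(1³ - 33) = 9*(1 - 33) = 9*(-32) = -288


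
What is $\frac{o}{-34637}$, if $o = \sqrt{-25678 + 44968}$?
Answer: $- \frac{\sqrt{19290}}{34637} \approx -0.0040098$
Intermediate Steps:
$o = \sqrt{19290} \approx 138.89$
$\frac{o}{-34637} = \frac{\sqrt{19290}}{-34637} = \sqrt{19290} \left(- \frac{1}{34637}\right) = - \frac{\sqrt{19290}}{34637}$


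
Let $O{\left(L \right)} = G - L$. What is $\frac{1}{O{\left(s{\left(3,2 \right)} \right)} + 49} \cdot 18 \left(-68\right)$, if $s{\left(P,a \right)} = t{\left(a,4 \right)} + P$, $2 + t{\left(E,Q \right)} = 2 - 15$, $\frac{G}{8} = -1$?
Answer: $- \frac{1224}{53} \approx -23.094$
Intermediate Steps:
$G = -8$ ($G = 8 \left(-1\right) = -8$)
$t{\left(E,Q \right)} = -15$ ($t{\left(E,Q \right)} = -2 + \left(2 - 15\right) = -2 - 13 = -15$)
$s{\left(P,a \right)} = -15 + P$
$O{\left(L \right)} = -8 - L$
$\frac{1}{O{\left(s{\left(3,2 \right)} \right)} + 49} \cdot 18 \left(-68\right) = \frac{1}{\left(-8 - \left(-15 + 3\right)\right) + 49} \cdot 18 \left(-68\right) = \frac{1}{\left(-8 - -12\right) + 49} \cdot 18 \left(-68\right) = \frac{1}{\left(-8 + 12\right) + 49} \cdot 18 \left(-68\right) = \frac{1}{4 + 49} \cdot 18 \left(-68\right) = \frac{1}{53} \cdot 18 \left(-68\right) = \frac{18}{53} \left(-68\right) = - \frac{1224}{53}$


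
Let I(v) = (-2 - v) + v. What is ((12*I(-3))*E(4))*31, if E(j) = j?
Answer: -2976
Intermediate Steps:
I(v) = -2
((12*I(-3))*E(4))*31 = ((12*(-2))*4)*31 = -24*4*31 = -96*31 = -2976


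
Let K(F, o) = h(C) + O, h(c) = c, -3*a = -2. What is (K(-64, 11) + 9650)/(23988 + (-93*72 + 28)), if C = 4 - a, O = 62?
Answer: 14573/25980 ≈ 0.56093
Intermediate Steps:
a = 2/3 (a = -1/3*(-2) = 2/3 ≈ 0.66667)
C = 10/3 (C = 4 - 1*2/3 = 4 - 2/3 = 10/3 ≈ 3.3333)
K(F, o) = 196/3 (K(F, o) = 10/3 + 62 = 196/3)
(K(-64, 11) + 9650)/(23988 + (-93*72 + 28)) = (196/3 + 9650)/(23988 + (-93*72 + 28)) = 29146/(3*(23988 + (-6696 + 28))) = 29146/(3*(23988 - 6668)) = (29146/3)/17320 = (29146/3)*(1/17320) = 14573/25980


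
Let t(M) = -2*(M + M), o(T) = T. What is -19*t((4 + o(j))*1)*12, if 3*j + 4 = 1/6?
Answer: 7448/3 ≈ 2482.7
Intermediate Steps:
j = -23/18 (j = -4/3 + (1/3)/6 = -4/3 + (1/3)*(1/6) = -4/3 + 1/18 = -23/18 ≈ -1.2778)
t(M) = -4*M
-19*t((4 + o(j))*1)*12 = -(-76)*(4 - 23/18)*1*12 = -(-76)*(49/18)*1*12 = -(-76)*49/18*12 = -19*(-98/9)*12 = (1862/9)*12 = 7448/3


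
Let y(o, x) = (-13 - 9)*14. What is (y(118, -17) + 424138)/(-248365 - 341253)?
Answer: -211915/294809 ≈ -0.71882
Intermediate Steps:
y(o, x) = -308 (y(o, x) = -22*14 = -308)
(y(118, -17) + 424138)/(-248365 - 341253) = (-308 + 424138)/(-248365 - 341253) = 423830/(-589618) = 423830*(-1/589618) = -211915/294809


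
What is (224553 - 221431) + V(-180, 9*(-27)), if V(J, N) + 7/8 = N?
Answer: 23025/8 ≈ 2878.1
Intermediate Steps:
V(J, N) = -7/8 + N
(224553 - 221431) + V(-180, 9*(-27)) = (224553 - 221431) + (-7/8 + 9*(-27)) = 3122 + (-7/8 - 243) = 3122 - 1951/8 = 23025/8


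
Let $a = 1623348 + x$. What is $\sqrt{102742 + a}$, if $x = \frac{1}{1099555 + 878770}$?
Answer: $\frac{\sqrt{270220756951729383}}{395665} \approx 1313.8$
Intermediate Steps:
$x = \frac{1}{1978325} \approx 5.0548 \cdot 10^{-7}$
$a = \frac{3211509932101}{1978325}$ ($a = 1623348 + \frac{1}{1978325} = \frac{3211509932101}{1978325} \approx 1.6233 \cdot 10^{6}$)
$\sqrt{102742 + a} = \sqrt{102742 + \frac{3211509932101}{1978325}} = \sqrt{\frac{3414766999251}{1978325}} = \frac{\sqrt{270220756951729383}}{395665}$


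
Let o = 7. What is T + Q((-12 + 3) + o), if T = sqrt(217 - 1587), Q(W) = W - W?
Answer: I*sqrt(1370) ≈ 37.013*I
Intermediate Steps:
Q(W) = 0
T = I*sqrt(1370) (T = sqrt(-1370) = I*sqrt(1370) ≈ 37.013*I)
T + Q((-12 + 3) + o) = I*sqrt(1370) + 0 = I*sqrt(1370)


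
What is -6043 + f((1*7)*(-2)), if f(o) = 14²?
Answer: -5847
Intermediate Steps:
f(o) = 196
-6043 + f((1*7)*(-2)) = -6043 + 196 = -5847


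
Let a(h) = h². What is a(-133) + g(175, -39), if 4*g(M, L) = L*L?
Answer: 72277/4 ≈ 18069.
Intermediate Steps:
g(M, L) = L²/4 (g(M, L) = (L*L)/4 = L²/4)
a(-133) + g(175, -39) = (-133)² + (¼)*(-39)² = 17689 + (¼)*1521 = 17689 + 1521/4 = 72277/4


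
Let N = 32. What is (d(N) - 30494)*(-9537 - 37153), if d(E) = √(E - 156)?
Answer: 1423764860 - 93380*I*√31 ≈ 1.4238e+9 - 5.1992e+5*I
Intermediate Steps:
d(E) = √(-156 + E)
(d(N) - 30494)*(-9537 - 37153) = (√(-156 + 32) - 30494)*(-9537 - 37153) = (√(-124) - 30494)*(-46690) = (2*I*√31 - 30494)*(-46690) = (-30494 + 2*I*√31)*(-46690) = 1423764860 - 93380*I*√31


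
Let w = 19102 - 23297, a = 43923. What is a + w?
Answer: 39728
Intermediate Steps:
w = -4195
a + w = 43923 - 4195 = 39728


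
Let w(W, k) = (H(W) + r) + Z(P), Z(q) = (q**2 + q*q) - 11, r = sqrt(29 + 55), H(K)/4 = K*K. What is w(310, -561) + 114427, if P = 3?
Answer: 498834 + 2*sqrt(21) ≈ 4.9884e+5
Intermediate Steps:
H(K) = 4*K**2 (H(K) = 4*(K*K) = 4*K**2)
r = 2*sqrt(21) (r = sqrt(84) = 2*sqrt(21) ≈ 9.1651)
Z(q) = -11 + 2*q**2 (Z(q) = (q**2 + q**2) - 11 = 2*q**2 - 11 = -11 + 2*q**2)
w(W, k) = 7 + 2*sqrt(21) + 4*W**2 (w(W, k) = (4*W**2 + 2*sqrt(21)) + (-11 + 2*3**2) = (2*sqrt(21) + 4*W**2) + (-11 + 2*9) = (2*sqrt(21) + 4*W**2) + (-11 + 18) = (2*sqrt(21) + 4*W**2) + 7 = 7 + 2*sqrt(21) + 4*W**2)
w(310, -561) + 114427 = (7 + 2*sqrt(21) + 4*310**2) + 114427 = (7 + 2*sqrt(21) + 4*96100) + 114427 = (7 + 2*sqrt(21) + 384400) + 114427 = (384407 + 2*sqrt(21)) + 114427 = 498834 + 2*sqrt(21)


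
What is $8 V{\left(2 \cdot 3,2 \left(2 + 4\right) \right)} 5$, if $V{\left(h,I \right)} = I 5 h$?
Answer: $14400$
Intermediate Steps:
$V{\left(h,I \right)} = 5 I h$
$8 V{\left(2 \cdot 3,2 \left(2 + 4\right) \right)} 5 = 8 \cdot 5 \cdot 2 \left(2 + 4\right) 2 \cdot 3 \cdot 5 = 8 \cdot 5 \cdot 2 \cdot 6 \cdot 6 \cdot 5 = 8 \cdot 5 \cdot 12 \cdot 6 \cdot 5 = 8 \cdot 360 \cdot 5 = 2880 \cdot 5 = 14400$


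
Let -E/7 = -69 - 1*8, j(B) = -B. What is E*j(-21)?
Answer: 11319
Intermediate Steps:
E = 539 (E = -7*(-69 - 1*8) = -7*(-69 - 8) = -7*(-77) = 539)
E*j(-21) = 539*(-1*(-21)) = 539*21 = 11319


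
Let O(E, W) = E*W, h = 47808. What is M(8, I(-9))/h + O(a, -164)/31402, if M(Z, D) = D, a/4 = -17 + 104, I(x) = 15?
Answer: -454671191/250211136 ≈ -1.8172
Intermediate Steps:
a = 348 (a = 4*(-17 + 104) = 4*87 = 348)
M(8, I(-9))/h + O(a, -164)/31402 = 15/47808 + (348*(-164))/31402 = 15*(1/47808) - 57072*1/31402 = 5/15936 - 28536/15701 = -454671191/250211136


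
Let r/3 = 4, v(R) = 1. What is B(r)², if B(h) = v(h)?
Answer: 1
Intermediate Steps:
r = 12 (r = 3*4 = 12)
B(h) = 1
B(r)² = 1² = 1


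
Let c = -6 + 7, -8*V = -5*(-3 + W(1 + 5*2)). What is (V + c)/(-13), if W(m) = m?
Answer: -6/13 ≈ -0.46154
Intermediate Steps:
V = 5 (V = -(-5)*(-3 + (1 + 5*2))/8 = -(-5)*(-3 + (1 + 10))/8 = -(-5)*(-3 + 11)/8 = -(-5)*8/8 = -1/8*(-40) = 5)
c = 1
(V + c)/(-13) = (5 + 1)/(-13) = -1/13*6 = -6/13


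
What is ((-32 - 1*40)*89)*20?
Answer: -128160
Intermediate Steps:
((-32 - 1*40)*89)*20 = ((-32 - 40)*89)*20 = -72*89*20 = -6408*20 = -128160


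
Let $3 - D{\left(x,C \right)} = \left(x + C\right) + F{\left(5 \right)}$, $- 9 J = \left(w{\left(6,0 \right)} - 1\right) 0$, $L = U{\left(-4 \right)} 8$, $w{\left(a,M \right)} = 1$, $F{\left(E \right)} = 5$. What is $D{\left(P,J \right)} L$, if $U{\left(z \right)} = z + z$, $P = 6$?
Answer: $512$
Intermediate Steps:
$U{\left(z \right)} = 2 z$
$L = -64$ ($L = 2 \left(-4\right) 8 = \left(-8\right) 8 = -64$)
$J = 0$ ($J = - \frac{\left(1 - 1\right) 0}{9} = - \frac{0 \cdot 0}{9} = \left(- \frac{1}{9}\right) 0 = 0$)
$D{\left(x,C \right)} = -2 - C - x$ ($D{\left(x,C \right)} = 3 - \left(\left(x + C\right) + 5\right) = 3 - \left(\left(C + x\right) + 5\right) = 3 - \left(5 + C + x\right) = -2 - C - x$)
$D{\left(P,J \right)} L = \left(-2 - 0 - 6\right) \left(-64\right) = \left(-2 + 0 - 6\right) \left(-64\right) = \left(-8\right) \left(-64\right) = 512$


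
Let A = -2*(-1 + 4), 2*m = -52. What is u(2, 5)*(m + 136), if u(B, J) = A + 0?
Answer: -660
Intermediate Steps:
m = -26 (m = (1/2)*(-52) = -26)
A = -6 (A = -2*3 = -6)
u(B, J) = -6 (u(B, J) = -6 + 0 = -6)
u(2, 5)*(m + 136) = -6*(-26 + 136) = -6*110 = -660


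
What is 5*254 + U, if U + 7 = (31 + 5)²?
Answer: 2559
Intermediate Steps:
U = 1289 (U = -7 + (31 + 5)² = -7 + 36² = -7 + 1296 = 1289)
5*254 + U = 5*254 + 1289 = 1270 + 1289 = 2559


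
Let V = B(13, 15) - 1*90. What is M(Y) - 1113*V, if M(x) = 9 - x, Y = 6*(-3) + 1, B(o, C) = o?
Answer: 85727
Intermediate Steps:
Y = -17 (Y = -18 + 1 = -17)
V = -77 (V = 13 - 1*90 = 13 - 90 = -77)
M(Y) - 1113*V = (9 - 1*(-17)) - 1113*(-77) = (9 + 17) + 85701 = 26 + 85701 = 85727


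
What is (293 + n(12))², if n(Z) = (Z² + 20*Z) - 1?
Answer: 456976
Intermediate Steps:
n(Z) = -1 + Z² + 20*Z
(293 + n(12))² = (293 + (-1 + 12² + 20*12))² = (293 + (-1 + 144 + 240))² = (293 + 383)² = 676² = 456976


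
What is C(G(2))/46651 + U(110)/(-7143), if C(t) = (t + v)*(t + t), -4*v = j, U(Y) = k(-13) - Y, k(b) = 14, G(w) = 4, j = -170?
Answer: 2378564/111076031 ≈ 0.021414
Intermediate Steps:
U(Y) = 14 - Y
v = 85/2 (v = -¼*(-170) = 85/2 ≈ 42.500)
C(t) = 2*t*(85/2 + t) (C(t) = (t + 85/2)*(t + t) = (85/2 + t)*(2*t) = 2*t*(85/2 + t))
C(G(2))/46651 + U(110)/(-7143) = (4*(85 + 2*4))/46651 + (14 - 1*110)/(-7143) = (4*(85 + 8))*(1/46651) + (14 - 110)*(-1/7143) = (4*93)*(1/46651) - 96*(-1/7143) = 372*(1/46651) + 32/2381 = 372/46651 + 32/2381 = 2378564/111076031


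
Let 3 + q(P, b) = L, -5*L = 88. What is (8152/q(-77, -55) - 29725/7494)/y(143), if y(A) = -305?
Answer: 61703423/47084802 ≈ 1.3105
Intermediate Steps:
L = -88/5 (L = -⅕*88 = -88/5 ≈ -17.600)
q(P, b) = -103/5 (q(P, b) = -3 - 88/5 = -103/5)
(8152/q(-77, -55) - 29725/7494)/y(143) = (8152/(-103/5) - 29725/7494)/(-305) = (8152*(-5/103) - 29725*1/7494)*(-1/305) = (-40760/103 - 29725/7494)*(-1/305) = -308517115/771882*(-1/305) = 61703423/47084802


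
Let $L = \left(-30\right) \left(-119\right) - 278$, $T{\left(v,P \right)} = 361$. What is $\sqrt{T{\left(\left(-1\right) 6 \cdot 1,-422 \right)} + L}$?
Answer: $\sqrt{3653} \approx 60.44$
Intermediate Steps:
$L = 3292$ ($L = 3570 - 278 = 3292$)
$\sqrt{T{\left(\left(-1\right) 6 \cdot 1,-422 \right)} + L} = \sqrt{361 + 3292} = \sqrt{3653}$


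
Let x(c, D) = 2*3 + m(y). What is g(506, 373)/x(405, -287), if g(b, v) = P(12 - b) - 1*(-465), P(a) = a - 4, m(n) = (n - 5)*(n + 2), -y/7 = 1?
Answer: -1/2 ≈ -0.50000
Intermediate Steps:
y = -7 (y = -7*1 = -7)
m(n) = (-5 + n)*(2 + n)
P(a) = -4 + a
g(b, v) = 473 - b (g(b, v) = (-4 + (12 - b)) - 1*(-465) = (8 - b) + 465 = 473 - b)
x(c, D) = 66 (x(c, D) = 2*3 + (-10 + (-7)**2 - 3*(-7)) = 6 + (-10 + 49 + 21) = 6 + 60 = 66)
g(506, 373)/x(405, -287) = (473 - 1*506)/66 = (473 - 506)*(1/66) = -33*1/66 = -1/2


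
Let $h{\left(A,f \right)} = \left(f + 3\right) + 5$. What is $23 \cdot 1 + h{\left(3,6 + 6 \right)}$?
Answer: $43$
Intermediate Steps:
$h{\left(A,f \right)} = 8 + f$ ($h{\left(A,f \right)} = \left(3 + f\right) + 5 = 8 + f$)
$23 \cdot 1 + h{\left(3,6 + 6 \right)} = 23 \cdot 1 + \left(8 + \left(6 + 6\right)\right) = 23 + \left(8 + 12\right) = 23 + 20 = 43$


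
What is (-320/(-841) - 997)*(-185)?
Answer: 155059045/841 ≈ 1.8437e+5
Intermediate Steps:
(-320/(-841) - 997)*(-185) = (-320*(-1/841) - 997)*(-185) = (320/841 - 997)*(-185) = -838157/841*(-185) = 155059045/841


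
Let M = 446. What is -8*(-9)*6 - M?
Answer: -14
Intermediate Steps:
-8*(-9)*6 - M = -8*(-9)*6 - 1*446 = 72*6 - 446 = 432 - 446 = -14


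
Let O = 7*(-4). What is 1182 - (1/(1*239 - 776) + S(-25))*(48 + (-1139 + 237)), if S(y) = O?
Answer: -12206864/537 ≈ -22732.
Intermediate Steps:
O = -28
S(y) = -28
1182 - (1/(1*239 - 776) + S(-25))*(48 + (-1139 + 237)) = 1182 - (1/(1*239 - 776) - 28)*(48 + (-1139 + 237)) = 1182 - (1/(239 - 776) - 28)*(48 - 902) = 1182 - (1/(-537) - 28)*(-854) = 1182 - (-1/537 - 28)*(-854) = 1182 - (-15037)*(-854)/537 = 1182 - 1*12841598/537 = 1182 - 12841598/537 = -12206864/537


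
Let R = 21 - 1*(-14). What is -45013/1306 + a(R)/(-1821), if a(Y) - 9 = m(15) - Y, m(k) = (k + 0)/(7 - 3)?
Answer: -163879229/4756452 ≈ -34.454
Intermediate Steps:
R = 35 (R = 21 + 14 = 35)
m(k) = k/4
a(Y) = 51/4 - Y (a(Y) = 9 + ((1/4)*15 - Y) = 9 + (15/4 - Y) = 51/4 - Y)
-45013/1306 + a(R)/(-1821) = -45013/1306 + (51/4 - 1*35)/(-1821) = -45013*1/1306 + (51/4 - 35)*(-1/1821) = -45013/1306 - 89/4*(-1/1821) = -45013/1306 + 89/7284 = -163879229/4756452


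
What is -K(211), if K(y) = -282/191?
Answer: 282/191 ≈ 1.4764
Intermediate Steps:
K(y) = -282/191 (K(y) = -282*1/191 = -282/191)
-K(211) = -1*(-282/191) = 282/191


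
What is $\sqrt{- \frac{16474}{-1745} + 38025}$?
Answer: $\frac{\sqrt{115815822755}}{1745} \approx 195.02$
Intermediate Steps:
$\sqrt{- \frac{16474}{-1745} + 38025} = \sqrt{\left(-16474\right) \left(- \frac{1}{1745}\right) + 38025} = \sqrt{\frac{16474}{1745} + 38025} = \sqrt{\frac{66370099}{1745}} = \frac{\sqrt{115815822755}}{1745}$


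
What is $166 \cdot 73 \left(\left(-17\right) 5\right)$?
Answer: $-1030030$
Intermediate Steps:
$166 \cdot 73 \left(\left(-17\right) 5\right) = 12118 \left(-85\right) = -1030030$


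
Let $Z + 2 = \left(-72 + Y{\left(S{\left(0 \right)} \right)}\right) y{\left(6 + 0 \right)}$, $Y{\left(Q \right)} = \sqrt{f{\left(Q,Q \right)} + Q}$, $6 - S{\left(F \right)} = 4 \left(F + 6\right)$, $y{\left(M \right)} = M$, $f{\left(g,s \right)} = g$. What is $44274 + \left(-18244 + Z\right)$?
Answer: $25596 + 36 i \approx 25596.0 + 36.0 i$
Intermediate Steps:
$S{\left(F \right)} = -18 - 4 F$ ($S{\left(F \right)} = 6 - 4 \left(F + 6\right) = 6 - 4 \left(6 + F\right) = 6 - \left(24 + 4 F\right) = -18 - 4 F$)
$Y{\left(Q \right)} = \sqrt{2} \sqrt{Q}$ ($Y{\left(Q \right)} = \sqrt{Q + Q} = \sqrt{2 Q} = \sqrt{2} \sqrt{Q}$)
$Z = -434 + 36 i$ ($Z = -2 + \left(-72 + \sqrt{2} \sqrt{-18 - 0}\right) \left(6 + 0\right) = -2 + \left(-72 + \sqrt{2} \sqrt{-18 + 0}\right) 6 = -2 + \left(-72 + \sqrt{2} \sqrt{-18}\right) 6 = -2 + \left(-72 + \sqrt{2} \cdot 3 i \sqrt{2}\right) 6 = -2 + \left(-72 + 6 i\right) 6 = -2 - \left(432 - 36 i\right) = -434 + 36 i \approx -434.0 + 36.0 i$)
$44274 + \left(-18244 + Z\right) = 44274 - \left(18678 - 36 i\right) = 25596 + 36 i$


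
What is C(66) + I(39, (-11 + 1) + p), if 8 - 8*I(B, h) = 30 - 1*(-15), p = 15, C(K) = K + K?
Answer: 1019/8 ≈ 127.38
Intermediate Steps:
C(K) = 2*K
I(B, h) = -37/8 (I(B, h) = 1 - (30 - 1*(-15))/8 = 1 - (30 + 15)/8 = 1 - ⅛*45 = 1 - 45/8 = -37/8)
C(66) + I(39, (-11 + 1) + p) = 2*66 - 37/8 = 132 - 37/8 = 1019/8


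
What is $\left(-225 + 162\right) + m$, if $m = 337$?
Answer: $274$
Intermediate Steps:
$\left(-225 + 162\right) + m = \left(-225 + 162\right) + 337 = -63 + 337 = 274$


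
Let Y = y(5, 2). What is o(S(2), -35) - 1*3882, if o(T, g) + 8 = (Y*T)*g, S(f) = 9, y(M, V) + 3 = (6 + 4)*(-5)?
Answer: 12805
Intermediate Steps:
y(M, V) = -53 (y(M, V) = -3 + (6 + 4)*(-5) = -3 + 10*(-5) = -3 - 50 = -53)
Y = -53
o(T, g) = -8 - 53*T*g (o(T, g) = -8 + (-53*T)*g = -8 - 53*T*g)
o(S(2), -35) - 1*3882 = (-8 - 53*9*(-35)) - 1*3882 = (-8 + 16695) - 3882 = 16687 - 3882 = 12805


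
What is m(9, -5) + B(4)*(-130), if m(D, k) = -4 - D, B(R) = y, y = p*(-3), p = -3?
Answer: -1183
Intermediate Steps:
y = 9 (y = -3*(-3) = 9)
B(R) = 9
m(9, -5) + B(4)*(-130) = (-4 - 1*9) + 9*(-130) = (-4 - 9) - 1170 = -13 - 1170 = -1183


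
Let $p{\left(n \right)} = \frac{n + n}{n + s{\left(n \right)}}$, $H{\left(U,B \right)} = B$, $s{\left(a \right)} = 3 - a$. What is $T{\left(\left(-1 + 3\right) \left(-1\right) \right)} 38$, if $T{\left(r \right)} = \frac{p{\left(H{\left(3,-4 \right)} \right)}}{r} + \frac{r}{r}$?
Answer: $\frac{266}{3} \approx 88.667$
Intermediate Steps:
$p{\left(n \right)} = \frac{2 n}{3}$ ($p{\left(n \right)} = \frac{n + n}{n - \left(-3 + n\right)} = \frac{2 n}{3}$)
$T{\left(r \right)} = 1 - \frac{8}{3 r}$ ($T{\left(r \right)} = \frac{\frac{2}{3} \left(-4\right)}{r} + \frac{r}{r} = - \frac{8}{3 r} + 1 = 1 - \frac{8}{3 r}$)
$T{\left(\left(-1 + 3\right) \left(-1\right) \right)} 38 = \frac{- \frac{8}{3} + \left(-1 + 3\right) \left(-1\right)}{\left(-1 + 3\right) \left(-1\right)} 38 = \frac{- \frac{8}{3} + 2 \left(-1\right)}{2 \left(-1\right)} 38 = \frac{- \frac{8}{3} - 2}{-2} \cdot 38 = \left(- \frac{1}{2}\right) \left(- \frac{14}{3}\right) 38 = \frac{7}{3} \cdot 38 = \frac{266}{3}$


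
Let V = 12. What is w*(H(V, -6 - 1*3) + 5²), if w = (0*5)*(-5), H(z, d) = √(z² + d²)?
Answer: 0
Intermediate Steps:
H(z, d) = √(d² + z²)
w = 0 (w = 0*(-5) = 0)
w*(H(V, -6 - 1*3) + 5²) = 0*(√((-6 - 1*3)² + 12²) + 5²) = 0*(√((-6 - 3)² + 144) + 25) = 0*(√((-9)² + 144) + 25) = 0*(√(81 + 144) + 25) = 0*(√225 + 25) = 0*(15 + 25) = 0*40 = 0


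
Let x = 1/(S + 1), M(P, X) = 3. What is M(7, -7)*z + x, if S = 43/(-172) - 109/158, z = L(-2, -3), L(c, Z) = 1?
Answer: 373/19 ≈ 19.632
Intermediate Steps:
z = 1
S = -297/316 (S = 43*(-1/172) - 109*1/158 = -1/4 - 109/158 = -297/316 ≈ -0.93987)
x = 316/19 (x = 1/(-297/316 + 1) = 1/(19/316) = 316/19 ≈ 16.632)
M(7, -7)*z + x = 3*1 + 316/19 = 3 + 316/19 = 373/19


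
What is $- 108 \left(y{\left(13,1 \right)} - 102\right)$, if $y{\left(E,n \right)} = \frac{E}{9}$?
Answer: $10860$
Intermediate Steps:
$y{\left(E,n \right)} = \frac{E}{9}$ ($y{\left(E,n \right)} = E \frac{1}{9} = \frac{E}{9}$)
$- 108 \left(y{\left(13,1 \right)} - 102\right) = - 108 \left(\frac{1}{9} \cdot 13 - 102\right) = - 108 \left(\frac{13}{9} - 102\right) = \left(-108\right) \left(- \frac{905}{9}\right) = 10860$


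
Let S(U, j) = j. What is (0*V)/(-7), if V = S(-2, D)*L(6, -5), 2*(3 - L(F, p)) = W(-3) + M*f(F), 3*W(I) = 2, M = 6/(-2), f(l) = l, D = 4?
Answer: 0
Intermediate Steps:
M = -3 (M = 6*(-½) = -3)
W(I) = ⅔ (W(I) = (⅓)*2 = ⅔)
L(F, p) = 8/3 + 3*F/2 (L(F, p) = 3 - (⅔ - 3*F)/2 = 3 + (-⅓ + 3*F/2) = 8/3 + 3*F/2)
V = 140/3 (V = 4*(8/3 + (3/2)*6) = 4*(8/3 + 9) = 4*(35/3) = 140/3 ≈ 46.667)
(0*V)/(-7) = (0*(140/3))/(-7) = 0*(-⅐) = 0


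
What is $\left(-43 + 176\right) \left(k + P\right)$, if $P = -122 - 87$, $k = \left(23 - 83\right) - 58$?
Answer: $-43491$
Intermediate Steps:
$k = -118$ ($k = -60 - 58 = -118$)
$P = -209$
$\left(-43 + 176\right) \left(k + P\right) = \left(-43 + 176\right) \left(-118 - 209\right) = 133 \left(-327\right) = -43491$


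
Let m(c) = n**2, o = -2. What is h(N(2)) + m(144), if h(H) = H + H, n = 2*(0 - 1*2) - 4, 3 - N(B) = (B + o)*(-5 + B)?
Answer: 70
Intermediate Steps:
N(B) = 3 - (-5 + B)*(-2 + B) (N(B) = 3 - (B - 2)*(-5 + B) = 3 - (-2 + B)*(-5 + B) = 3 - (-5 + B)*(-2 + B))
n = -8 (n = 2*(0 - 2) - 4 = 2*(-2) - 4 = -4 - 4 = -8)
h(H) = 2*H
m(c) = 64 (m(c) = (-8)**2 = 64)
h(N(2)) + m(144) = 2*(-7 - 1*2**2 + 7*2) + 64 = 2*(-7 - 1*4 + 14) + 64 = 2*(-7 - 4 + 14) + 64 = 2*3 + 64 = 6 + 64 = 70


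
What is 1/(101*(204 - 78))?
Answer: 1/12726 ≈ 7.8579e-5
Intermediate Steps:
1/(101*(204 - 78)) = 1/(101*126) = 1/12726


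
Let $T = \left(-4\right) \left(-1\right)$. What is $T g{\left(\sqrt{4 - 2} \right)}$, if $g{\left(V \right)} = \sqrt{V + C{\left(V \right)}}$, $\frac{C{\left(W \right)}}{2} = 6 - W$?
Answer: $4 \sqrt{12 - \sqrt{2}} \approx 13.014$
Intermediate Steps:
$C{\left(W \right)} = 12 - 2 W$ ($C{\left(W \right)} = 2 \left(6 - W\right) = 12 - 2 W$)
$g{\left(V \right)} = \sqrt{12 - V}$ ($g{\left(V \right)} = \sqrt{V - \left(-12 + 2 V\right)} = \sqrt{12 - V}$)
$T = 4$
$T g{\left(\sqrt{4 - 2} \right)} = 4 \sqrt{12 - \sqrt{4 - 2}} = 4 \sqrt{12 - \sqrt{2}}$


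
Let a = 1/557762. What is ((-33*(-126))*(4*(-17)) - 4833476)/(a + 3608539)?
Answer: -2853633099640/2012705929719 ≈ -1.4178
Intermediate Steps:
a = 1/557762 ≈ 1.7929e-6
((-33*(-126))*(4*(-17)) - 4833476)/(a + 3608539) = ((-33*(-126))*(4*(-17)) - 4833476)/(1/557762 + 3608539) = (4158*(-68) - 4833476)/(2012705929719/557762) = (-282744 - 4833476)*(557762/2012705929719) = -5116220*557762/2012705929719 = -2853633099640/2012705929719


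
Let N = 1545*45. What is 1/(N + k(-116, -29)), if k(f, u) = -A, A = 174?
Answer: 1/69351 ≈ 1.4419e-5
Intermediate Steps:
N = 69525
k(f, u) = -174 (k(f, u) = -1*174 = -174)
1/(N + k(-116, -29)) = 1/(69525 - 174) = 1/69351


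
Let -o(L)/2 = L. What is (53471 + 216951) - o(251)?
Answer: 270924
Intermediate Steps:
o(L) = -2*L
(53471 + 216951) - o(251) = (53471 + 216951) - (-2)*251 = 270422 - 1*(-502) = 270422 + 502 = 270924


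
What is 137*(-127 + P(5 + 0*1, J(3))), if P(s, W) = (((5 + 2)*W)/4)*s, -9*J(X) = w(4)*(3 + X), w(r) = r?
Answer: -61787/3 ≈ -20596.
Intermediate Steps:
J(X) = -4/3 - 4*X/9 (J(X) = -4*(3 + X)/9 = -(12 + 4*X)/9 = -4/3 - 4*X/9)
P(s, W) = 7*W*s/4 (P(s, W) = ((7*W)*(1/4))*s = (7*W/4)*s = 7*W*s/4)
137*(-127 + P(5 + 0*1, J(3))) = 137*(-127 + 7*(-4/3 - 4/9*3)*(5 + 0*1)/4) = 137*(-127 + 7*(-4/3 - 4/3)*(5 + 0)/4) = 137*(-127 + (7/4)*(-8/3)*5) = 137*(-127 - 70/3) = 137*(-451/3) = -61787/3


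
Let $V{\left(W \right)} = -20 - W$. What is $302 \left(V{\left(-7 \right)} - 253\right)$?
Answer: $-80332$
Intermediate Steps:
$302 \left(V{\left(-7 \right)} - 253\right) = 302 \left(\left(-20 - -7\right) - 253\right) = 302 \left(\left(-20 + 7\right) - 253\right) = 302 \left(-13 - 253\right) = 302 \left(-266\right) = -80332$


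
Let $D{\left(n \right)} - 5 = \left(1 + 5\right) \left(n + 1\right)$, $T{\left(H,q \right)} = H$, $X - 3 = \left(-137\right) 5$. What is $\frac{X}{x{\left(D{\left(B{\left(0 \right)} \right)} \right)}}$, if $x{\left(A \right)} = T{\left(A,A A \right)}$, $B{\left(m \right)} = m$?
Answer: $-62$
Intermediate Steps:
$X = -682$ ($X = 3 - 685 = -682$)
$D{\left(n \right)} = 11 + 6 n$ ($D{\left(n \right)} = 5 + \left(1 + 5\right) \left(n + 1\right) = 5 + 6 \left(1 + n\right) = 5 + \left(6 + 6 n\right) = 11 + 6 n$)
$x{\left(A \right)} = A$
$\frac{X}{x{\left(D{\left(B{\left(0 \right)} \right)} \right)}} = - \frac{682}{11 + 6 \cdot 0} = - \frac{682}{11 + 0} = - \frac{682}{11} = \left(-682\right) \frac{1}{11} = -62$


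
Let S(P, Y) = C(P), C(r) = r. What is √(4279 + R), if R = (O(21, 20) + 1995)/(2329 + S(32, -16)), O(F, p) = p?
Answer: √23857276974/2361 ≈ 65.421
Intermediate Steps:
S(P, Y) = P
R = 2015/2361 (R = (20 + 1995)/(2329 + 32) = 2015/2361 ≈ 0.85345)
√(4279 + R) = √(4279 + 2015/2361) = √(10104734/2361) = √23857276974/2361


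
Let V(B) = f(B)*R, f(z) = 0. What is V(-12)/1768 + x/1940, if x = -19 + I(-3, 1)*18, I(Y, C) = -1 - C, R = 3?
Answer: -11/388 ≈ -0.028351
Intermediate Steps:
V(B) = 0 (V(B) = 0*3 = 0)
x = -55 (x = -19 + (-1 - 1*1)*18 = -19 + (-1 - 1)*18 = -19 - 2*18 = -19 - 36 = -55)
V(-12)/1768 + x/1940 = 0/1768 - 55/1940 = 0*(1/1768) - 55*1/1940 = 0 - 11/388 = -11/388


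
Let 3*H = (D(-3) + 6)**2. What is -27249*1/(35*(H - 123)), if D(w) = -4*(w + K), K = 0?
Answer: 9083/175 ≈ 51.903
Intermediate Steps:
D(w) = -4*w (D(w) = -4*(w + 0) = -4*w)
H = 108 (H = (-4*(-3) + 6)**2/3 = (12 + 6)**2/3 = (1/3)*18**2 = (1/3)*324 = 108)
-27249*1/(35*(H - 123)) = -27249*1/(35*(108 - 123)) = -27249/(35*(-15)) = -27249/(-525) = -27249*(-1/525) = 9083/175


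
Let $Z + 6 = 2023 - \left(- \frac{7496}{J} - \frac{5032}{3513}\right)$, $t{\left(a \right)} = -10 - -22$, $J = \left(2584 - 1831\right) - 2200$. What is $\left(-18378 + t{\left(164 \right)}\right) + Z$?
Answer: $- \frac{83126103683}{5083311} \approx -16353.0$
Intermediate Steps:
$J = -1447$ ($J = 753 - 2200 = -1447$)
$t{\left(a \right)} = 12$ ($t{\left(a \right)} = -10 + 22 = 12$)
$Z = \frac{10233986143}{5083311}$ ($Z = -6 - \left(-2023 - \frac{5032}{3513} + \frac{7496}{1447}\right) = -6 + \left(2023 - \left(\frac{7496}{1447} - \frac{5032}{3513}\right)\right) = -6 + \left(2023 - \frac{19052144}{5083311}\right) = -6 + \frac{10264486009}{5083311} = \frac{10233986143}{5083311} \approx 2013.3$)
$\left(-18378 + t{\left(164 \right)}\right) + Z = \left(-18378 + 12\right) + \frac{10233986143}{5083311} = -18366 + \frac{10233986143}{5083311} = - \frac{83126103683}{5083311}$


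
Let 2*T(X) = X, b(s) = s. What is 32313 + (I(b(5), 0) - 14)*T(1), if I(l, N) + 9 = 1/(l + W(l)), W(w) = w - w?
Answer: 161508/5 ≈ 32302.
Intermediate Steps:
W(w) = 0
T(X) = X/2
I(l, N) = -9 + 1/l (I(l, N) = -9 + 1/(l + 0) = -9 + 1/l)
32313 + (I(b(5), 0) - 14)*T(1) = 32313 + ((-9 + 1/5) - 14)*((½)*1) = 32313 + ((-9 + ⅕) - 14)*(½) = 32313 + (-44/5 - 14)*(½) = 32313 - 114/5*½ = 32313 - 57/5 = 161508/5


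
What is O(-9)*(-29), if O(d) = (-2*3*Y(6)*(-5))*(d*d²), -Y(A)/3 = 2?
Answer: -3805380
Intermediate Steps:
Y(A) = -6 (Y(A) = -3*2 = -6)
O(d) = -180*d³ (O(d) = (-2*3*(-6)*(-5))*(d*d²) = (-(-36)*(-5))*d³ = (-2*90)*d³ = -180*d³)
O(-9)*(-29) = -180*(-9)³*(-29) = -180*(-729)*(-29) = 131220*(-29) = -3805380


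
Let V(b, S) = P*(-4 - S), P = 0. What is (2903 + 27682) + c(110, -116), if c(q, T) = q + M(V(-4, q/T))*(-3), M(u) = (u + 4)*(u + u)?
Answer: 30695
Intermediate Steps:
V(b, S) = 0 (V(b, S) = 0*(-4 - S) = 0)
M(u) = 2*u*(4 + u) (M(u) = (4 + u)*(2*u) = 2*u*(4 + u))
c(q, T) = q (c(q, T) = q + (2*0*(4 + 0))*(-3) = q + (2*0*4)*(-3) = q + 0*(-3) = q + 0 = q)
(2903 + 27682) + c(110, -116) = (2903 + 27682) + 110 = 30585 + 110 = 30695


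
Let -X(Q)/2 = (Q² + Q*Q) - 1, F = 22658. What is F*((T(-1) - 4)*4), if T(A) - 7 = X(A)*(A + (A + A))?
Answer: 815688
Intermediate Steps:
X(Q) = 2 - 4*Q² (X(Q) = -2*((Q² + Q*Q) - 1) = -2*((Q² + Q²) - 1) = -2*(2*Q² - 1) = -2*(-1 + 2*Q²) = 2 - 4*Q²)
T(A) = 7 + 3*A*(2 - 4*A²) (T(A) = 7 + (2 - 4*A²)*(A + (A + A)) = 7 + (2 - 4*A²)*(A + 2*A) = 7 + (2 - 4*A²)*(3*A) = 7 + 3*A*(2 - 4*A²))
F*((T(-1) - 4)*4) = 22658*(((7 - 12*(-1)³ + 6*(-1)) - 4)*4) = 22658*(((7 - 12*(-1) - 6) - 4)*4) = 22658*(((7 + 12 - 6) - 4)*4) = 22658*((13 - 4)*4) = 22658*(9*4) = 22658*36 = 815688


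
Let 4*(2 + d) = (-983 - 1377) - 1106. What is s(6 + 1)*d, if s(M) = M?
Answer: -12159/2 ≈ -6079.5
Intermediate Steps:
d = -1737/2 (d = -2 + ((-983 - 1377) - 1106)/4 = -2 + (-2360 - 1106)/4 = -2 + (¼)*(-3466) = -2 - 1733/2 = -1737/2 ≈ -868.50)
s(6 + 1)*d = (6 + 1)*(-1737/2) = 7*(-1737/2) = -12159/2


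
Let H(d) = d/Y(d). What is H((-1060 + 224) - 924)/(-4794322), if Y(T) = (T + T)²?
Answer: 1/33752026880 ≈ 2.9628e-11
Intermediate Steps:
Y(T) = 4*T² (Y(T) = (2*T)² = 4*T²)
H(d) = 1/(4*d) (H(d) = d/((4*d²)) = d*(1/(4*d²)) = 1/(4*d))
H((-1060 + 224) - 924)/(-4794322) = (1/(4*((-1060 + 224) - 924)))/(-4794322) = (1/(4*(-836 - 924)))*(-1/4794322) = ((¼)/(-1760))*(-1/4794322) = ((¼)*(-1/1760))*(-1/4794322) = -1/7040*(-1/4794322) = 1/33752026880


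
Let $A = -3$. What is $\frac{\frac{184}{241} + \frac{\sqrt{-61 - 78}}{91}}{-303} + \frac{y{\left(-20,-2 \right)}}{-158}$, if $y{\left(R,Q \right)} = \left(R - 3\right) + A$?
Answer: $\frac{934763}{5768817} - \frac{i \sqrt{139}}{27573} \approx 0.16204 - 0.00042759 i$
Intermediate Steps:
$y{\left(R,Q \right)} = -6 + R$ ($y{\left(R,Q \right)} = \left(R - 3\right) - 3 = \left(-3 + R\right) - 3 = -6 + R$)
$\frac{\frac{184}{241} + \frac{\sqrt{-61 - 78}}{91}}{-303} + \frac{y{\left(-20,-2 \right)}}{-158} = \frac{\frac{184}{241} + \frac{\sqrt{-61 - 78}}{91}}{-303} + \frac{-6 - 20}{-158} = \left(184 \cdot \frac{1}{241} + \sqrt{-139} \cdot \frac{1}{91}\right) \left(- \frac{1}{303}\right) - - \frac{13}{79} = \left(\frac{184}{241} + i \sqrt{139} \cdot \frac{1}{91}\right) \left(- \frac{1}{303}\right) + \frac{13}{79} = \left(\frac{184}{241} + \frac{i \sqrt{139}}{91}\right) \left(- \frac{1}{303}\right) + \frac{13}{79} = \left(- \frac{184}{73023} - \frac{i \sqrt{139}}{27573}\right) + \frac{13}{79} = \frac{934763}{5768817} - \frac{i \sqrt{139}}{27573}$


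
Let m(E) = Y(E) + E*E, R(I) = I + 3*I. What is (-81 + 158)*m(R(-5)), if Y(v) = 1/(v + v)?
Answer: 1231923/40 ≈ 30798.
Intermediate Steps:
R(I) = 4*I
Y(v) = 1/(2*v)
m(E) = E**2 + 1/(2*E) (m(E) = 1/(2*E) + E*E = 1/(2*E) + E**2 = E**2 + 1/(2*E))
(-81 + 158)*m(R(-5)) = (-81 + 158)*((1/2 + (4*(-5))**3)/((4*(-5)))) = 77*((1/2 + (-20)**3)/(-20)) = 77*(-(1/2 - 8000)/20) = 77*(-1/20*(-15999/2)) = 77*(15999/40) = 1231923/40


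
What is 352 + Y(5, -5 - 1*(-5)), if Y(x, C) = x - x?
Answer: 352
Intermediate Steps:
Y(x, C) = 0
352 + Y(5, -5 - 1*(-5)) = 352 + 0 = 352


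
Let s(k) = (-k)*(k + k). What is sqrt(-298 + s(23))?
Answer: 2*I*sqrt(339) ≈ 36.824*I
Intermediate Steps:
s(k) = -2*k**2 (s(k) = (-k)*(2*k) = -2*k**2)
sqrt(-298 + s(23)) = sqrt(-298 - 2*23**2) = sqrt(-298 - 2*529) = sqrt(-298 - 1058) = sqrt(-1356) = 2*I*sqrt(339)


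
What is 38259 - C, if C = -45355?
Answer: 83614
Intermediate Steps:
38259 - C = 38259 - 1*(-45355) = 38259 + 45355 = 83614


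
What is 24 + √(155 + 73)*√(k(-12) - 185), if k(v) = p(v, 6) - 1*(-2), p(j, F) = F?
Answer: 24 + 6*I*√1121 ≈ 24.0 + 200.89*I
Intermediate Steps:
k(v) = 8 (k(v) = 6 - 1*(-2) = 6 + 2 = 8)
24 + √(155 + 73)*√(k(-12) - 185) = 24 + √(155 + 73)*√(8 - 185) = 24 + √228*√(-177) = 24 + (2*√57)*(I*√177) = 24 + 6*I*√1121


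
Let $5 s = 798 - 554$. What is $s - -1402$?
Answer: $\frac{7254}{5} \approx 1450.8$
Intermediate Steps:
$s = \frac{244}{5}$ ($s = \frac{798 - 554}{5} = \frac{1}{5} \cdot 244 = \frac{244}{5} \approx 48.8$)
$s - -1402 = \frac{244}{5} - -1402 = \frac{244}{5} + 1402 = \frac{7254}{5}$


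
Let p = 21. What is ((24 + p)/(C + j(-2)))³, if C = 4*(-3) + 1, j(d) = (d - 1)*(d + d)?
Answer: 91125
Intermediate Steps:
j(d) = 2*d*(-1 + d) (j(d) = (-1 + d)*(2*d) = 2*d*(-1 + d))
C = -11 (C = -12 + 1 = -11)
((24 + p)/(C + j(-2)))³ = ((24 + 21)/(-11 + 2*(-2)*(-1 - 2)))³ = (45/(-11 + 2*(-2)*(-3)))³ = (45/(-11 + 12))³ = (45/1)³ = (45*1)³ = 45³ = 91125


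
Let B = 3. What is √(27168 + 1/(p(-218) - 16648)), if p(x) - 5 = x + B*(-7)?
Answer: 5*√309717290174/16882 ≈ 164.83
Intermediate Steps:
p(x) = -16 + x (p(x) = 5 + (x + 3*(-7)) = 5 + (x - 21) = 5 + (-21 + x) = -16 + x)
√(27168 + 1/(p(-218) - 16648)) = √(27168 + 1/((-16 - 218) - 16648)) = √(27168 + 1/(-234 - 16648)) = √(27168 + 1/(-16882)) = √(27168 - 1/16882) = √(458650175/16882) = 5*√309717290174/16882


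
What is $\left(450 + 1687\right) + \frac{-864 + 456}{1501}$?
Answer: $\frac{3207229}{1501} \approx 2136.7$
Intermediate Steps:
$\left(450 + 1687\right) + \frac{-864 + 456}{1501} = 2137 - \frac{408}{1501} = \frac{3207229}{1501}$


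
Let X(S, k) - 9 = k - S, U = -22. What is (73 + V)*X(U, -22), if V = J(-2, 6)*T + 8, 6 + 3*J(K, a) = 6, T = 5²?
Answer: 729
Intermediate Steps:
T = 25
J(K, a) = 0 (J(K, a) = -2 + (⅓)*6 = -2 + 2 = 0)
X(S, k) = 9 + k - S (X(S, k) = 9 + (k - S) = 9 + k - S)
V = 8 (V = 0*25 + 8 = 0 + 8 = 8)
(73 + V)*X(U, -22) = (73 + 8)*(9 - 22 - 1*(-22)) = 81*(9 - 22 + 22) = 81*9 = 729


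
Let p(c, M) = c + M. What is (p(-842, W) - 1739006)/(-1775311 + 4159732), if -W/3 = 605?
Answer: -1741663/2384421 ≈ -0.73043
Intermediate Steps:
W = -1815 (W = -3*605 = -1815)
p(c, M) = M + c
(p(-842, W) - 1739006)/(-1775311 + 4159732) = ((-1815 - 842) - 1739006)/(-1775311 + 4159732) = (-2657 - 1739006)/2384421 = -1741663*1/2384421 = -1741663/2384421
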